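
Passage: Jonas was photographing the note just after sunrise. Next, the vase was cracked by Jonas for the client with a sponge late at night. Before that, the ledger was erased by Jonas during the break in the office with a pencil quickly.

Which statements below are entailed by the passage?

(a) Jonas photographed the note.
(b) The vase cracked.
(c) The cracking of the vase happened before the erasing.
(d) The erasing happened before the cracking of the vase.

(a) Not entailed — 'was photographing' is progressive on an accomplishment; it does not entail the completed 'photographed'.
(b) Entailed — 'Jonas cracked the vase' is causative; it entails the inchoative 'the vase cracked'.
(c) Not entailed — the narrative places the erasing before the cracking, not after.
(d) Entailed — the narrative places the erasing before the cracking.

(b), (d)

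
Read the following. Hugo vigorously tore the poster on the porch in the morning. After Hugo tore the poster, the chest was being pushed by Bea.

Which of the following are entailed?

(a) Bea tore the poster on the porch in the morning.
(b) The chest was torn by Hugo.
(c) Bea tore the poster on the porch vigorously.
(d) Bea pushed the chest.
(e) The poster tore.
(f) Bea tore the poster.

(d), (e)

(a) Not entailed — the passage has Hugo tearing the poster, not Bea.
(b) Not entailed — Hugo tore the poster, not the chest; the chest belongs to the pushing event.
(c) Not entailed — the passage has Hugo tearing the poster, not Bea.
(d) Entailed — 'push' is an activity; 'was pushing' entails that some pushing happened, so 'pushed' holds.
(e) Entailed — 'Hugo tore the poster' is causative; it entails the inchoative 'the poster tore'.
(f) Not entailed — the passage has Hugo tearing the poster, not Bea.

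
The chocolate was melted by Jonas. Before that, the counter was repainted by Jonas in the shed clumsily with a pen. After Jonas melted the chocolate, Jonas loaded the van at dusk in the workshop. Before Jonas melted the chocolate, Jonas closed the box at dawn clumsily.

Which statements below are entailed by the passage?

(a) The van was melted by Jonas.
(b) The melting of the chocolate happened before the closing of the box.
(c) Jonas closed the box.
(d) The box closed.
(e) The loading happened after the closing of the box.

(a) Not entailed — Jonas melted the chocolate, not the van; the van belongs to the loading event.
(b) Not entailed — the narrative places the closing before the melting, not after.
(c) Entailed — this follows by dropping conjuncts from the closing event's description.
(d) Entailed — 'Jonas closed the box' is causative; it entails the inchoative 'the box closed'.
(e) Entailed — the narrative places the closing before the loading.

(c), (d), (e)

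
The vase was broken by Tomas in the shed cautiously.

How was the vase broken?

'cautiously' marks the manner of the breaking event.

cautiously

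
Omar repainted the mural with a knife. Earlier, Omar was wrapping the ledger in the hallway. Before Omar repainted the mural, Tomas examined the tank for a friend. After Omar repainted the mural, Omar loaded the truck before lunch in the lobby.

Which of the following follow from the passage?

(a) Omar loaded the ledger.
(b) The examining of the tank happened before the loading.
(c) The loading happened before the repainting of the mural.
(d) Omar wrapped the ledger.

(a) Not entailed — Omar loaded the truck, not the ledger; the ledger belongs to the wrapping event.
(b) Entailed — the narrative places the examining before the loading.
(c) Not entailed — the narrative places the repainting before the loading, not after.
(d) Not entailed — 'was wrapping' is progressive on an accomplishment; it does not entail the completed 'wrapped'.

(b)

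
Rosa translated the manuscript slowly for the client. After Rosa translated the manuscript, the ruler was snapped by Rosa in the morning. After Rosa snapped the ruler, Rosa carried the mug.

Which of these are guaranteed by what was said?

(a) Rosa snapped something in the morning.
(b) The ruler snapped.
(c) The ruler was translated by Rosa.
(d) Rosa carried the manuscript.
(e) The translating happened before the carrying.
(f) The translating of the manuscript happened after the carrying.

(a), (b), (e)

(a) Entailed — every conjunct here is already in the original snapping event.
(b) Entailed — 'Rosa snapped the ruler' is causative; it entails the inchoative 'the ruler snapped'.
(c) Not entailed — Rosa translated the manuscript, not the ruler; the ruler belongs to the snapping event.
(d) Not entailed — Rosa carried the mug, not the manuscript; the manuscript belongs to the translating event.
(e) Entailed — the narrative places the translating before the carrying.
(f) Not entailed — the narrative places the translating before the carrying, not after.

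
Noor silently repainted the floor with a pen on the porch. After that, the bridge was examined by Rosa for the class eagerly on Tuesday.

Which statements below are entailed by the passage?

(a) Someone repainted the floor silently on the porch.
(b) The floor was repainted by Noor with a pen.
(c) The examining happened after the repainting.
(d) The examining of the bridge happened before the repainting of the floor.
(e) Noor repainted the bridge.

(a) Entailed — every conjunct here is already in the original repainting event.
(b) Entailed — the original entails any weakening of itself; this just drops 'on the porch', 'silently'.
(c) Entailed — the narrative places the repainting before the examining.
(d) Not entailed — the narrative places the repainting before the examining, not after.
(e) Not entailed — Noor repainted the floor, not the bridge; the bridge belongs to the examining event.

(a), (b), (c)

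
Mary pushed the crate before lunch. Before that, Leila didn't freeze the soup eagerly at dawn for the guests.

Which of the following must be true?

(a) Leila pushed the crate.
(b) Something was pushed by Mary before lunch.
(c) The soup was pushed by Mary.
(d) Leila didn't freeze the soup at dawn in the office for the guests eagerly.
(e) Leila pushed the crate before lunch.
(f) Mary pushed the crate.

(b), (d), (f)

(a) Not entailed — the passage has Mary pushing the crate, not Leila.
(b) Entailed — generalizing the patient leaves a sub-description the original still satisfies.
(c) Not entailed — Mary pushed the crate, not the soup; the soup belongs to the freezing event.
(d) Entailed — under negation, adding a further restriction is entailed: if no such freezing event occurred, none occurred in the office either.
(e) Not entailed — the passage has Mary pushing the crate, not Leila.
(f) Entailed — this follows by dropping conjuncts from the pushing event's description.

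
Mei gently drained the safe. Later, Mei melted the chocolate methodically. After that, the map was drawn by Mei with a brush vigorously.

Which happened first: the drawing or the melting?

The connectives place the melting before the drawing.

the melting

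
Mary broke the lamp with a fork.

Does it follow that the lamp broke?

'Mary broke the lamp' is the causative; it entails the inchoative 'the lamp broke'.

yes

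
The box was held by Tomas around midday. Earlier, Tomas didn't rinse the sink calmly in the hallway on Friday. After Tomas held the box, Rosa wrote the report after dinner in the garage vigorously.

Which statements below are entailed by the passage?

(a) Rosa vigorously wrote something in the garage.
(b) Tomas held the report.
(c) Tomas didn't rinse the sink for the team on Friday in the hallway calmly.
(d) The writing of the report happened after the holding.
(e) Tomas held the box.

(a) Entailed — this follows by dropping conjuncts from the writing event's description.
(b) Not entailed — Tomas held the box, not the report; the report belongs to the writing event.
(c) Entailed — under negation, adding a further restriction is entailed: if no such rinsing event occurred, none occurred for the team either.
(d) Entailed — the narrative places the holding before the writing.
(e) Entailed — every conjunct here is already in the original holding event.

(a), (c), (d), (e)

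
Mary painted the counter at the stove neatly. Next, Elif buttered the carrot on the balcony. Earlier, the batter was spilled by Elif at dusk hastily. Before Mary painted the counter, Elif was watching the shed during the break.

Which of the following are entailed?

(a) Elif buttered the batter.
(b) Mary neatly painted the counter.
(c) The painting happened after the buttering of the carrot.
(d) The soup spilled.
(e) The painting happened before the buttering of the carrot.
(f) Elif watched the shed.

(a) Not entailed — Elif buttered the carrot, not the batter; the batter belongs to the spilling event.
(b) Entailed — every conjunct here is already in the original painting event.
(c) Not entailed — the narrative places the painting before the buttering, not after.
(d) Not entailed — the batter is what spilled, not the soup.
(e) Entailed — the narrative places the painting before the buttering.
(f) Entailed — 'watch' is an activity; 'was watching' entails that some watching happened, so 'watched' holds.

(b), (e), (f)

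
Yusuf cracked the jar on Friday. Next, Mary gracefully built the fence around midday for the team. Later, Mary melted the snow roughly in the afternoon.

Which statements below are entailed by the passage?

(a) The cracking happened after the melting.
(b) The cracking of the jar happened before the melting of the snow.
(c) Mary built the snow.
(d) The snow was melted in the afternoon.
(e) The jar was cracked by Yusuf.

(a) Not entailed — the narrative places the cracking before the melting, not after.
(b) Entailed — the narrative places the cracking before the melting.
(c) Not entailed — Mary built the fence, not the snow; the snow belongs to the melting event.
(d) Entailed — the original entails any weakening of itself; this just drops 'roughly' and generalizes the agent.
(e) Entailed — dropping 'on Friday' leaves a sub-description the original still satisfies.

(b), (d), (e)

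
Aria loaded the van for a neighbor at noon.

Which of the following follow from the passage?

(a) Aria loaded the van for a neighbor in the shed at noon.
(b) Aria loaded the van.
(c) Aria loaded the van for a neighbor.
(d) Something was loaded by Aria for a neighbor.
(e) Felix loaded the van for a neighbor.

(b), (c), (d)

(a) Not entailed — 'in the shed' adds information not in the original event.
(b) Entailed — the original entails any weakening of itself; this just drops 'at noon', 'for a neighbor'.
(c) Entailed — dropping 'at noon' leaves a sub-description the original still satisfies.
(d) Entailed — the original entails any weakening of itself; this just drops 'at noon' and generalizes the patient.
(e) Not entailed — the passage has Aria loading the van, not Felix.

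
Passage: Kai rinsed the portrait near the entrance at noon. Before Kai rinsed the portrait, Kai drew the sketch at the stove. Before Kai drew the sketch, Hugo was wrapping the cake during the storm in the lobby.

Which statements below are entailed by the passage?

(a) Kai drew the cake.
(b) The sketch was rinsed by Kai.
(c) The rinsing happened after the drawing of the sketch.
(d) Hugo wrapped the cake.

(c)

(a) Not entailed — Kai drew the sketch, not the cake; the cake belongs to the wrapping event.
(b) Not entailed — Kai rinsed the portrait, not the sketch; the sketch belongs to the drawing event.
(c) Entailed — the narrative places the drawing before the rinsing.
(d) Not entailed — 'was wrapping' is progressive on an accomplishment; it does not entail the completed 'wrapped'.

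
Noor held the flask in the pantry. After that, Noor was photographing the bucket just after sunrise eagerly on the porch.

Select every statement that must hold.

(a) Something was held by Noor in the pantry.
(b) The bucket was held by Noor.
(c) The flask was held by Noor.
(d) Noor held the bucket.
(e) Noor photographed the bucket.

(a), (c)

(a) Entailed — every conjunct here is already in the original holding event.
(b) Not entailed — Noor held the flask, not the bucket; the bucket belongs to the photographing event.
(c) Entailed — this follows by dropping conjuncts from the holding event's description.
(d) Not entailed — Noor held the flask, not the bucket; the bucket belongs to the photographing event.
(e) Not entailed — 'was photographing' is progressive on an accomplishment; it does not entail the completed 'photographed'.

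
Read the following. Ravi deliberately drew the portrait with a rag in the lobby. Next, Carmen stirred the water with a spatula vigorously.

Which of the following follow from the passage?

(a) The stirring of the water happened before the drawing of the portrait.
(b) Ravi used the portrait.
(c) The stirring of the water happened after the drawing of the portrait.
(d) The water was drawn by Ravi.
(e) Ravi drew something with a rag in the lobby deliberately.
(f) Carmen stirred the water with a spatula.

(a) Not entailed — the narrative places the drawing before the stirring, not after.
(b) Not entailed — the portrait is the patient, not an instrument — Ravi used a rag.
(c) Entailed — the narrative places the drawing before the stirring.
(d) Not entailed — Ravi drew the portrait, not the water; the water belongs to the stirring event.
(e) Entailed — this follows by dropping conjuncts from the drawing event's description.
(f) Entailed — the original entails any weakening of itself; this just drops 'vigorously'.

(c), (e), (f)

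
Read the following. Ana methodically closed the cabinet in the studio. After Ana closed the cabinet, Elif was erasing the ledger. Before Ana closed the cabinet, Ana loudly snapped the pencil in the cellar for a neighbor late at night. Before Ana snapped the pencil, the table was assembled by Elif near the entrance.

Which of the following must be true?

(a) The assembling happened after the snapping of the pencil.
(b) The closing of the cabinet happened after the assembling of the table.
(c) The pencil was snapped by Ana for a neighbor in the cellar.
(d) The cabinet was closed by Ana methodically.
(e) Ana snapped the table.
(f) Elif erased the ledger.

(a) Not entailed — the narrative places the assembling before the snapping, not after.
(b) Entailed — the narrative places the assembling before the closing.
(c) Entailed — dropping 'loudly', 'late at night' leaves a sub-description the original still satisfies.
(d) Entailed — the original entails any weakening of itself; this just drops 'in the studio'.
(e) Not entailed — Ana snapped the pencil, not the table; the table belongs to the assembling event.
(f) Not entailed — 'was erasing' is progressive on an accomplishment; it does not entail the completed 'erased'.

(b), (c), (d)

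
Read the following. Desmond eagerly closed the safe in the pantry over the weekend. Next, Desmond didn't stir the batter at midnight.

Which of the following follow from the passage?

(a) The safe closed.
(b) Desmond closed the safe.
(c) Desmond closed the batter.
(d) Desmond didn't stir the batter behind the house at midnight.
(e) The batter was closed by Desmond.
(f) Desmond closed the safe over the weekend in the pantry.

(a) Entailed — 'Desmond closed the safe' is causative; it entails the inchoative 'the safe closed'.
(b) Entailed — dropping 'over the weekend', 'in the pantry', 'eagerly' leaves a sub-description the original still satisfies.
(c) Not entailed — Desmond closed the safe, not the batter; the batter belongs to the stirring event.
(d) Entailed — under negation, adding a further restriction is entailed: if no such stirring event occurred, none occurred behind the house either.
(e) Not entailed — Desmond closed the safe, not the batter; the batter belongs to the stirring event.
(f) Entailed — every conjunct here is already in the original closing event.

(a), (b), (d), (f)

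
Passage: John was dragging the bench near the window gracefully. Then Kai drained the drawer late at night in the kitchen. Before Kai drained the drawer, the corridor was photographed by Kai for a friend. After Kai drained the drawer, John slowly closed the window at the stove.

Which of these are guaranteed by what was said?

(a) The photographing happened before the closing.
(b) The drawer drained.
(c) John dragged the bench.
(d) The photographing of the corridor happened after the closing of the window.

(a), (b), (c)

(a) Entailed — the narrative places the photographing before the closing.
(b) Entailed — 'Kai drained the drawer' is causative; it entails the inchoative 'the drawer drained'.
(c) Entailed — 'drag' is an activity; 'was dragging' entails that some dragging happened, so 'dragged' holds.
(d) Not entailed — the narrative places the photographing before the closing, not after.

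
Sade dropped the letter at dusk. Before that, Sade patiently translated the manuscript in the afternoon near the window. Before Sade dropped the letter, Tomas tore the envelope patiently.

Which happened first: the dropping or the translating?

The connectives place the translating before the dropping.

the translating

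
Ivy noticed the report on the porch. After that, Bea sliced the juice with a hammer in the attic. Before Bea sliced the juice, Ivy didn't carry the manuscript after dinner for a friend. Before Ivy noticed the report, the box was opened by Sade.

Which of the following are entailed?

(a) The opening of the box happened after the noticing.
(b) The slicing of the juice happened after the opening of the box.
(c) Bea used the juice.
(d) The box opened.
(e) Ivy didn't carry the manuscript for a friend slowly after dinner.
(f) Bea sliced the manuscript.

(b), (d), (e)

(a) Not entailed — the narrative places the opening before the noticing, not after.
(b) Entailed — the narrative places the opening before the slicing.
(c) Not entailed — the juice is the patient, not an instrument — Bea used a hammer.
(d) Entailed — 'Sade opened the box' is causative; it entails the inchoative 'the box opened'.
(e) Entailed — under negation, adding a further restriction is entailed: if no such carrying event occurred, none occurred slowly either.
(f) Not entailed — Bea sliced the juice, not the manuscript; the manuscript belongs to the carrying event.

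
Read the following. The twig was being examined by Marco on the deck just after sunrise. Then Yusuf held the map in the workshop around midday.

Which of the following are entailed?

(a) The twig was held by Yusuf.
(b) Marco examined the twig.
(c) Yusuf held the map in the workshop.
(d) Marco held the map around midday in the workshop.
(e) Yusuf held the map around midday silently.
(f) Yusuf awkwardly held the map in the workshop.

(b), (c)

(a) Not entailed — Yusuf held the map, not the twig; the twig belongs to the examining event.
(b) Entailed — 'examine' is an activity; 'was examining' entails that some examining happened, so 'examined' holds.
(c) Entailed — every conjunct here is already in the original holding event.
(d) Not entailed — the passage has Yusuf holding the map, not Marco.
(e) Not entailed — 'silently' adds information not in the original event.
(f) Not entailed — 'awkwardly' adds information not in the original event.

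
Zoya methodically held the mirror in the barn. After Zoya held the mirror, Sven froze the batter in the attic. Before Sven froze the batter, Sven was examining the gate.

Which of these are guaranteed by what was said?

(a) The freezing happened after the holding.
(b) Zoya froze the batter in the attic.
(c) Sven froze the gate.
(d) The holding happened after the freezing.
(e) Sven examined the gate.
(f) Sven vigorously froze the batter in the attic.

(a), (e)

(a) Entailed — the narrative places the holding before the freezing.
(b) Not entailed — the passage has Sven freezing the batter, not Zoya.
(c) Not entailed — Sven froze the batter, not the gate; the gate belongs to the examining event.
(d) Not entailed — the narrative places the holding before the freezing, not after.
(e) Entailed — 'examine' is an activity; 'was examining' entails that some examining happened, so 'examined' holds.
(f) Not entailed — 'vigorously' adds information not in the original event.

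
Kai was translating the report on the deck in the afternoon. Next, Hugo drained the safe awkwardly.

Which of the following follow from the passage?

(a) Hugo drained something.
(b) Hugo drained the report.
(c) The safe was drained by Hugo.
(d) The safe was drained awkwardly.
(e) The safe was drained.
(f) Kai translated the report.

(a) Entailed — the original entails any weakening of itself; this just drops 'awkwardly' and generalizes the patient.
(b) Not entailed — Hugo drained the safe, not the report; the report belongs to the translating event.
(c) Entailed — dropping 'awkwardly' leaves a sub-description the original still satisfies.
(d) Entailed — every conjunct here is already in the original draining event.
(e) Entailed — this follows by dropping conjuncts from the draining event's description.
(f) Not entailed — 'was translating' is progressive on an accomplishment; it does not entail the completed 'translated'.

(a), (c), (d), (e)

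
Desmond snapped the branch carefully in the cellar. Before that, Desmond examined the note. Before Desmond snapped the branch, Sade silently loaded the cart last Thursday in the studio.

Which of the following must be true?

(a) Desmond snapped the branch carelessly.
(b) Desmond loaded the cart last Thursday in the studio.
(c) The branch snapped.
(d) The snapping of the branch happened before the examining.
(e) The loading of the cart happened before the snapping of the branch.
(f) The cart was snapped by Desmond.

(c), (e)

(a) Not entailed — 'carelessly' adds a manner not in (and inconsistent with) the original.
(b) Not entailed — the passage has Sade loading the cart, not Desmond.
(c) Entailed — 'Desmond snapped the branch' is causative; it entails the inchoative 'the branch snapped'.
(d) Not entailed — the narrative places the examining before the snapping, not after.
(e) Entailed — the narrative places the loading before the snapping.
(f) Not entailed — Desmond snapped the branch, not the cart; the cart belongs to the loading event.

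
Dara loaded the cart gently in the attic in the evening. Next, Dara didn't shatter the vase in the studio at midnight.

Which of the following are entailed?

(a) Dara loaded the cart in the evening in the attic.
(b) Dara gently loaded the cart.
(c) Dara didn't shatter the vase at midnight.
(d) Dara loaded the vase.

(a), (b)

(a) Entailed — every conjunct here is already in the original loading event.
(b) Entailed — this follows by dropping conjuncts from the loading event's description.
(c) Not entailed — dropping 'in the studio' under negation is not valid — the original leaves open that Dara shattered the vase some other way.
(d) Not entailed — Dara loaded the cart, not the vase; the vase belongs to the shattering event.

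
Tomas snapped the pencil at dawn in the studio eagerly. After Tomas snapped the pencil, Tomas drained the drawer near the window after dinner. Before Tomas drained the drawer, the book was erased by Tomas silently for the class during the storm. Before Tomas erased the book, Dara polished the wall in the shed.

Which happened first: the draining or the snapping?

the snapping

The connectives place the snapping before the draining.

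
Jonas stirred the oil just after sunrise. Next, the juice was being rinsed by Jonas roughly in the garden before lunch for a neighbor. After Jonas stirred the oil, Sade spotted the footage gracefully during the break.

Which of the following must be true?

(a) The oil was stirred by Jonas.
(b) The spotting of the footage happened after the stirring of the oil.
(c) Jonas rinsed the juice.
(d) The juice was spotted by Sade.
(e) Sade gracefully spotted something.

(a), (b), (c), (e)

(a) Entailed — dropping 'just after sunrise' leaves a sub-description the original still satisfies.
(b) Entailed — the narrative places the stirring before the spotting.
(c) Entailed — 'rinse' is an activity; 'was rinsing' entails that some rinsing happened, so 'rinsed' holds.
(d) Not entailed — Sade spotted the footage, not the juice; the juice belongs to the rinsing event.
(e) Entailed — this follows by dropping conjuncts from the spotting event's description.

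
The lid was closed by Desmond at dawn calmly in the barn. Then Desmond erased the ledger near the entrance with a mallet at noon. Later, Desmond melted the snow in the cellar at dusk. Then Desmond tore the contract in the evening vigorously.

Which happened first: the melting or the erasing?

the erasing

The connectives place the erasing before the melting.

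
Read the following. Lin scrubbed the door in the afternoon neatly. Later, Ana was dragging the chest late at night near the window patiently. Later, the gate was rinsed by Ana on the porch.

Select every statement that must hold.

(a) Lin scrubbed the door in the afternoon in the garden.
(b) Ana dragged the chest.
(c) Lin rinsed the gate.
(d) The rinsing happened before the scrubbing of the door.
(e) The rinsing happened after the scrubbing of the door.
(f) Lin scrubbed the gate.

(a) Not entailed — 'in the garden' adds information not in the original event.
(b) Entailed — 'drag' is an activity; 'was dragging' entails that some dragging happened, so 'dragged' holds.
(c) Not entailed — the passage has Ana rinsing the gate, not Lin.
(d) Not entailed — the narrative places the scrubbing before the rinsing, not after.
(e) Entailed — the narrative places the scrubbing before the rinsing.
(f) Not entailed — Lin scrubbed the door, not the gate; the gate belongs to the rinsing event.

(b), (e)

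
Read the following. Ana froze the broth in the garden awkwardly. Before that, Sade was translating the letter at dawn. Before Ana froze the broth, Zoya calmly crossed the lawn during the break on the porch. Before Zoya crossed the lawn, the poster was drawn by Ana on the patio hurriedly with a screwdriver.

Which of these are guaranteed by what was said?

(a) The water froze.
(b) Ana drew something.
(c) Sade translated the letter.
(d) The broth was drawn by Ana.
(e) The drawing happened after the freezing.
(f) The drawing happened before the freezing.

(b), (f)

(a) Not entailed — the broth is what froze, not the water.
(b) Entailed — every conjunct here is already in the original drawing event.
(c) Not entailed — 'was translating' is progressive on an accomplishment; it does not entail the completed 'translated'.
(d) Not entailed — Ana drew the poster, not the broth; the broth belongs to the freezing event.
(e) Not entailed — the narrative places the drawing before the freezing, not after.
(f) Entailed — the narrative places the drawing before the freezing.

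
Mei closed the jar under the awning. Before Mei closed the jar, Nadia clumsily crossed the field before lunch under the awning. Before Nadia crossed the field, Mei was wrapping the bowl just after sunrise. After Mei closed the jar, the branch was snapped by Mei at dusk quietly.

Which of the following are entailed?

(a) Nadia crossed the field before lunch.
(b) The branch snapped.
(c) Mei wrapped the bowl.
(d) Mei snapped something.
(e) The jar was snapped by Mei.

(a) Entailed — every conjunct here is already in the original crossing event.
(b) Entailed — 'Mei snapped the branch' is causative; it entails the inchoative 'the branch snapped'.
(c) Not entailed — 'was wrapping' is progressive on an accomplishment; it does not entail the completed 'wrapped'.
(d) Entailed — dropping 'at dusk', 'quietly' and generalizing the patient leaves a sub-description the original still satisfies.
(e) Not entailed — Mei snapped the branch, not the jar; the jar belongs to the closing event.

(a), (b), (d)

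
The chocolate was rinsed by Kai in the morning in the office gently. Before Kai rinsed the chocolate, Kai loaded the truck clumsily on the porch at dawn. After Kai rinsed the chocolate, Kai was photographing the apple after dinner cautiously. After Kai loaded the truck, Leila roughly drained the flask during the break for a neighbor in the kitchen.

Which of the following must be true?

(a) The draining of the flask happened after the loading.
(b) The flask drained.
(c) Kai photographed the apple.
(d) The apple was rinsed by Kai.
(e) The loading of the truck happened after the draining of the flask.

(a) Entailed — the narrative places the loading before the draining.
(b) Entailed — 'Leila drained the flask' is causative; it entails the inchoative 'the flask drained'.
(c) Not entailed — 'was photographing' is progressive on an accomplishment; it does not entail the completed 'photographed'.
(d) Not entailed — Kai rinsed the chocolate, not the apple; the apple belongs to the photographing event.
(e) Not entailed — the narrative places the loading before the draining, not after.

(a), (b)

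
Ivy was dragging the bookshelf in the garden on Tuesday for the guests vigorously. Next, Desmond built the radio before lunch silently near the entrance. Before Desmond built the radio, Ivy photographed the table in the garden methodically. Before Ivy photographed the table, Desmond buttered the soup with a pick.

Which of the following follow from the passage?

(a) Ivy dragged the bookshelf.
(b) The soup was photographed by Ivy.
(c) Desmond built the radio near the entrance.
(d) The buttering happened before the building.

(a) Entailed — 'drag' is an activity; 'was dragging' entails that some dragging happened, so 'dragged' holds.
(b) Not entailed — Ivy photographed the table, not the soup; the soup belongs to the buttering event.
(c) Entailed — this follows by dropping conjuncts from the building event's description.
(d) Entailed — the narrative places the buttering before the building.

(a), (c), (d)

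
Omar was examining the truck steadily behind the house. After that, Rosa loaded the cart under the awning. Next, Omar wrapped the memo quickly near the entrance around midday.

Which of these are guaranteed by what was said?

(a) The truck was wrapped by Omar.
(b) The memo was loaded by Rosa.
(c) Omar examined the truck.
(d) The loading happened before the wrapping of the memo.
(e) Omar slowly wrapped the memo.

(a) Not entailed — Omar wrapped the memo, not the truck; the truck belongs to the examining event.
(b) Not entailed — Rosa loaded the cart, not the memo; the memo belongs to the wrapping event.
(c) Entailed — 'examine' is an activity; 'was examining' entails that some examining happened, so 'examined' holds.
(d) Entailed — the narrative places the loading before the wrapping.
(e) Not entailed — 'slowly' adds a manner not in (and inconsistent with) the original.

(c), (d)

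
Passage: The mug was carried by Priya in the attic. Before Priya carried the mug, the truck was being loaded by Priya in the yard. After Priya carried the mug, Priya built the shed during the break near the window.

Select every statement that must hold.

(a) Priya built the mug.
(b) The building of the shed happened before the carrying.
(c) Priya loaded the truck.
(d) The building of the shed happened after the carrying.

(a) Not entailed — Priya built the shed, not the mug; the mug belongs to the carrying event.
(b) Not entailed — the narrative places the carrying before the building, not after.
(c) Not entailed — 'was loading' is progressive on an accomplishment; it does not entail the completed 'loaded'.
(d) Entailed — the narrative places the carrying before the building.

(d)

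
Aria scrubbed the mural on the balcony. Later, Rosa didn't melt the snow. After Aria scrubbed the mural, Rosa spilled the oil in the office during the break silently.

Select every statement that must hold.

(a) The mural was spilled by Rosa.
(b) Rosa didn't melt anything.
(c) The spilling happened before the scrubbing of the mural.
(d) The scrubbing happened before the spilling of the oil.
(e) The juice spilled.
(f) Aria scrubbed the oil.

(a) Not entailed — Rosa spilled the oil, not the mural; the mural belongs to the scrubbing event.
(b) Not entailed — the original only denies this specific event; Rosa may have melted something else.
(c) Not entailed — the narrative places the scrubbing before the spilling, not after.
(d) Entailed — the narrative places the scrubbing before the spilling.
(e) Not entailed — the oil is what spilled, not the juice.
(f) Not entailed — Aria scrubbed the mural, not the oil; the oil belongs to the spilling event.

(d)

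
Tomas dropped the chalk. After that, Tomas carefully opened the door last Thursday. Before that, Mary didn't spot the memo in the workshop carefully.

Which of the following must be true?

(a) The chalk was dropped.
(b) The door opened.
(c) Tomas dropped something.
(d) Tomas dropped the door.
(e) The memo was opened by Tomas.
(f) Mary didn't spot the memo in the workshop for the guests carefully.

(a), (b), (c), (f)

(a) Entailed — the original entails any weakening of itself; this just generalizes the agent.
(b) Entailed — 'Tomas opened the door' is causative; it entails the inchoative 'the door opened'.
(c) Entailed — this follows by dropping conjuncts from the dropping event's description.
(d) Not entailed — Tomas dropped the chalk, not the door; the door belongs to the opening event.
(e) Not entailed — Tomas opened the door, not the memo; the memo belongs to the spotting event.
(f) Entailed — under negation, adding a further restriction is entailed: if no such spotting event occurred, none occurred for the guests either.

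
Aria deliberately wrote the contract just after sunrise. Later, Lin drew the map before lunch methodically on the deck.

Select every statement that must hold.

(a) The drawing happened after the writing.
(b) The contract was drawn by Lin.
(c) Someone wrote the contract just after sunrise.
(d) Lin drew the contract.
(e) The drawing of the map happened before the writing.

(a), (c)

(a) Entailed — the narrative places the writing before the drawing.
(b) Not entailed — Lin drew the map, not the contract; the contract belongs to the writing event.
(c) Entailed — this follows by dropping conjuncts from the writing event's description.
(d) Not entailed — Lin drew the map, not the contract; the contract belongs to the writing event.
(e) Not entailed — the narrative places the writing before the drawing, not after.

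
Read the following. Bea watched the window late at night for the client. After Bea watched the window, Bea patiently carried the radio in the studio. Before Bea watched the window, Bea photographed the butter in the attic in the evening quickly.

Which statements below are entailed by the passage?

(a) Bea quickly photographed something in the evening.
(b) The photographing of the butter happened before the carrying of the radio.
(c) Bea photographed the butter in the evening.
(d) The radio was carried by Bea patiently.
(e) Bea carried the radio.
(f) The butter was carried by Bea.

(a) Entailed — the original entails any weakening of itself; this just drops 'in the attic' and generalizes the patient.
(b) Entailed — the narrative places the photographing before the carrying.
(c) Entailed — dropping 'quickly', 'in the attic' leaves a sub-description the original still satisfies.
(d) Entailed — this follows by dropping conjuncts from the carrying event's description.
(e) Entailed — every conjunct here is already in the original carrying event.
(f) Not entailed — Bea carried the radio, not the butter; the butter belongs to the photographing event.

(a), (b), (c), (d), (e)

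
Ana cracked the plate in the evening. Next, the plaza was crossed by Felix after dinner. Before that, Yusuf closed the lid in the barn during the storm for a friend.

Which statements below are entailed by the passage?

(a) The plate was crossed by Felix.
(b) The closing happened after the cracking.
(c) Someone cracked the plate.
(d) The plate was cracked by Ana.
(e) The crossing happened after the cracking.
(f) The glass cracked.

(a) Not entailed — Felix crossed the plaza, not the plate; the plate belongs to the cracking event.
(b) Not entailed — the narrative doesn't order the cracking relative to the closing.
(c) Entailed — this follows by dropping conjuncts from the cracking event's description.
(d) Entailed — dropping 'in the evening' leaves a sub-description the original still satisfies.
(e) Entailed — the narrative places the cracking before the crossing.
(f) Not entailed — the plate is what cracked, not the glass.

(c), (d), (e)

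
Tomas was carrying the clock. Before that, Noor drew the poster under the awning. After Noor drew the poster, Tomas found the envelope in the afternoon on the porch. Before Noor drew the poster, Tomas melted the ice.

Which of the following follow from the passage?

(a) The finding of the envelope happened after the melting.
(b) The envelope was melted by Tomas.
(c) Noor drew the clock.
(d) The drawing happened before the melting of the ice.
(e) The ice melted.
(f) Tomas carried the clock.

(a), (e), (f)

(a) Entailed — the narrative places the melting before the finding.
(b) Not entailed — Tomas melted the ice, not the envelope; the envelope belongs to the finding event.
(c) Not entailed — Noor drew the poster, not the clock; the clock belongs to the carrying event.
(d) Not entailed — the narrative places the melting before the drawing, not after.
(e) Entailed — 'Tomas melted the ice' is causative; it entails the inchoative 'the ice melted'.
(f) Entailed — 'carry' is an activity; 'was carrying' entails that some carrying happened, so 'carried' holds.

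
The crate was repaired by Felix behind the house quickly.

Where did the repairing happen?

'behind the house' marks the location of the repairing event.

behind the house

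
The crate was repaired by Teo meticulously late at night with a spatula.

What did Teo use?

'with a spatula' marks the instrument of the repairing event.

a spatula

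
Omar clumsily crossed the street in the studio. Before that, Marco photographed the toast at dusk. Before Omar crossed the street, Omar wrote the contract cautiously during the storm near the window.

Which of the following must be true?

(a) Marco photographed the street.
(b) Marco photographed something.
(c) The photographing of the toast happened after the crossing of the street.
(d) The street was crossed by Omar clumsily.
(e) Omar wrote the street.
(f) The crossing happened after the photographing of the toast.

(a) Not entailed — Marco photographed the toast, not the street; the street belongs to the crossing event.
(b) Entailed — this follows by dropping conjuncts from the photographing event's description.
(c) Not entailed — the narrative places the photographing before the crossing, not after.
(d) Entailed — every conjunct here is already in the original crossing event.
(e) Not entailed — Omar wrote the contract, not the street; the street belongs to the crossing event.
(f) Entailed — the narrative places the photographing before the crossing.

(b), (d), (f)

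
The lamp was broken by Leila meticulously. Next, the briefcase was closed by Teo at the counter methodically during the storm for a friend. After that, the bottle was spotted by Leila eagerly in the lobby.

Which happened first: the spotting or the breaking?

The connectives place the breaking before the spotting.

the breaking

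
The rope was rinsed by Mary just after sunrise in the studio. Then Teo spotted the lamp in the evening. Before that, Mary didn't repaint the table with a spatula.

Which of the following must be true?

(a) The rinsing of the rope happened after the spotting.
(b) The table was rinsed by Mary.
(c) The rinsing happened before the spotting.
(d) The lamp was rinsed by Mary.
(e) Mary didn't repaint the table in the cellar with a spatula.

(a) Not entailed — the narrative places the rinsing before the spotting, not after.
(b) Not entailed — Mary rinsed the rope, not the table; the table belongs to the repainting event.
(c) Entailed — the narrative places the rinsing before the spotting.
(d) Not entailed — Mary rinsed the rope, not the lamp; the lamp belongs to the spotting event.
(e) Entailed — under negation, adding a further restriction is entailed: if no such repainting event occurred, none occurred in the cellar either.

(c), (e)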